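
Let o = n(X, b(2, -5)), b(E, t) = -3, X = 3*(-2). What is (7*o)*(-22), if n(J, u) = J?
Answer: 924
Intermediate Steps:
X = -6
o = -6
(7*o)*(-22) = (7*(-6))*(-22) = -42*(-22) = 924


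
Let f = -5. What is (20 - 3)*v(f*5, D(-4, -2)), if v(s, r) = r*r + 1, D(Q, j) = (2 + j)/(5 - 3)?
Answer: 17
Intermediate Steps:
D(Q, j) = 1 + j/2 (D(Q, j) = (2 + j)/2 = (2 + j)*(½) = 1 + j/2)
v(s, r) = 1 + r² (v(s, r) = r² + 1 = 1 + r²)
(20 - 3)*v(f*5, D(-4, -2)) = (20 - 3)*(1 + (1 + (½)*(-2))²) = 17*(1 + (1 - 1)²) = 17*(1 + 0²) = 17*(1 + 0) = 17*1 = 17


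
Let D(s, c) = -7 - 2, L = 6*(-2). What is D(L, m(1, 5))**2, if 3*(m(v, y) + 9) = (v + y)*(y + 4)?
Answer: 81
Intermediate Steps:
m(v, y) = -9 + (4 + y)*(v + y)/3 (m(v, y) = -9 + ((v + y)*(y + 4))/3 = -9 + ((v + y)*(4 + y))/3 = -9 + ((4 + y)*(v + y))/3 = -9 + (4 + y)*(v + y)/3)
L = -12
D(s, c) = -9
D(L, m(1, 5))**2 = (-9)**2 = 81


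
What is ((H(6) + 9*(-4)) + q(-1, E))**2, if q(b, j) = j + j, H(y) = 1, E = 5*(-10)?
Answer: 18225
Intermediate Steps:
E = -50
q(b, j) = 2*j
((H(6) + 9*(-4)) + q(-1, E))**2 = ((1 + 9*(-4)) + 2*(-50))**2 = ((1 - 36) - 100)**2 = (-35 - 100)**2 = (-135)**2 = 18225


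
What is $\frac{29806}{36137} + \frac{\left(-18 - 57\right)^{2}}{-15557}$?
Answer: $\frac{260421317}{562183309} \approx 0.46323$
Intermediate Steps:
$\frac{29806}{36137} + \frac{\left(-18 - 57\right)^{2}}{-15557} = 29806 \cdot \frac{1}{36137} + \left(-75\right)^{2} \left(- \frac{1}{15557}\right) = \frac{29806}{36137} + 5625 \left(- \frac{1}{15557}\right) = \frac{29806}{36137} - \frac{5625}{15557} = \frac{260421317}{562183309}$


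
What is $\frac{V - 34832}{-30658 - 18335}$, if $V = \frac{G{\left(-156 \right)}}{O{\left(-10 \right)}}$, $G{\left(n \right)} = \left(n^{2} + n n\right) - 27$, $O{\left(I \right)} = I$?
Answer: $\frac{79393}{97986} \approx 0.81025$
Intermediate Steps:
$G{\left(n \right)} = -27 + 2 n^{2}$ ($G{\left(n \right)} = \left(n^{2} + n^{2}\right) - 27 = 2 n^{2} - 27 = -27 + 2 n^{2}$)
$V = - \frac{9729}{2}$ ($V = \frac{-27 + 2 \left(-156\right)^{2}}{-10} = \left(-27 + 2 \cdot 24336\right) \left(- \frac{1}{10}\right) = \left(-27 + 48672\right) \left(- \frac{1}{10}\right) = 48645 \left(- \frac{1}{10}\right) = - \frac{9729}{2} \approx -4864.5$)
$\frac{V - 34832}{-30658 - 18335} = \frac{- \frac{9729}{2} - 34832}{-30658 - 18335} = - \frac{79393}{2 \left(-48993\right)} = \left(- \frac{79393}{2}\right) \left(- \frac{1}{48993}\right) = \frac{79393}{97986}$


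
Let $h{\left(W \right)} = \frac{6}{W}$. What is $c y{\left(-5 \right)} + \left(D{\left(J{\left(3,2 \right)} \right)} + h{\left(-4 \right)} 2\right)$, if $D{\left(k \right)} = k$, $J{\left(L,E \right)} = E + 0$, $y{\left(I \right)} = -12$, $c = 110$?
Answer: $-1321$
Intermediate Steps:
$J{\left(L,E \right)} = E$
$c y{\left(-5 \right)} + \left(D{\left(J{\left(3,2 \right)} \right)} + h{\left(-4 \right)} 2\right) = 110 \left(-12\right) + \left(2 + \frac{6}{-4} \cdot 2\right) = -1320 + \left(2 + 6 \left(- \frac{1}{4}\right) 2\right) = -1320 + \left(2 - 3\right) = -1320 - 1 = -1321$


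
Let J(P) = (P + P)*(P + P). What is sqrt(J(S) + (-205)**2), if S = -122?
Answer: sqrt(101561) ≈ 318.69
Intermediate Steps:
J(P) = 4*P**2 (J(P) = (2*P)*(2*P) = 4*P**2)
sqrt(J(S) + (-205)**2) = sqrt(4*(-122)**2 + (-205)**2) = sqrt(4*14884 + 42025) = sqrt(59536 + 42025) = sqrt(101561)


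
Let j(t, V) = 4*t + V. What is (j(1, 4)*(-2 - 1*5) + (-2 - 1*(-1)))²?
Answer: 3249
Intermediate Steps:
j(t, V) = V + 4*t
(j(1, 4)*(-2 - 1*5) + (-2 - 1*(-1)))² = ((4 + 4*1)*(-2 - 1*5) + (-2 - 1*(-1)))² = ((4 + 4)*(-2 - 5) + (-2 + 1))² = (8*(-7) - 1)² = (-56 - 1)² = (-57)² = 3249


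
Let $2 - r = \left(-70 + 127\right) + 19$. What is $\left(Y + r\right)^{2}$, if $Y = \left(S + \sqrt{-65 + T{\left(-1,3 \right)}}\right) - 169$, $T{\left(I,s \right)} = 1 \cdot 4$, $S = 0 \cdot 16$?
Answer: $\left(243 - i \sqrt{61}\right)^{2} \approx 58988.0 - 3795.8 i$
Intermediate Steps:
$S = 0$
$T{\left(I,s \right)} = 4$
$r = -74$ ($r = 2 - \left(\left(-70 + 127\right) + 19\right) = 2 - \left(57 + 19\right) = 2 - 76 = -74$)
$Y = -169 + i \sqrt{61}$ ($Y = \left(0 + \sqrt{-65 + 4}\right) - 169 = \left(0 + \sqrt{-61}\right) - 169 = \left(0 + i \sqrt{61}\right) - 169 = i \sqrt{61} - 169 = -169 + i \sqrt{61} \approx -169.0 + 7.8102 i$)
$\left(Y + r\right)^{2} = \left(\left(-169 + i \sqrt{61}\right) - 74\right)^{2} = \left(-243 + i \sqrt{61}\right)^{2}$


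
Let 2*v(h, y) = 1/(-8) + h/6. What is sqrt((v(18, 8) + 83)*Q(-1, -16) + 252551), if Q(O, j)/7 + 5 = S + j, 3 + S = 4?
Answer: 3*sqrt(106991)/2 ≈ 490.64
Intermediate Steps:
S = 1 (S = -3 + 4 = 1)
v(h, y) = -1/16 + h/12 (v(h, y) = (1/(-8) + h/6)/2 = (1*(-1/8) + h*(1/6))/2 = (-1/8 + h/6)/2 = -1/16 + h/12)
Q(O, j) = -28 + 7*j (Q(O, j) = -35 + 7*(1 + j) = -35 + (7 + 7*j) = -28 + 7*j)
sqrt((v(18, 8) + 83)*Q(-1, -16) + 252551) = sqrt(((-1/16 + (1/12)*18) + 83)*(-28 + 7*(-16)) + 252551) = sqrt(((-1/16 + 3/2) + 83)*(-28 - 112) + 252551) = sqrt((23/16 + 83)*(-140) + 252551) = sqrt((1351/16)*(-140) + 252551) = sqrt(-47285/4 + 252551) = sqrt(962919/4) = 3*sqrt(106991)/2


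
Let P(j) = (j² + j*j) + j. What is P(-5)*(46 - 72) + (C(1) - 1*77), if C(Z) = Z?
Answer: -1246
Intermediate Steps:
P(j) = j + 2*j² (P(j) = (j² + j²) + j = 2*j² + j = j + 2*j²)
P(-5)*(46 - 72) + (C(1) - 1*77) = (-5*(1 + 2*(-5)))*(46 - 72) + (1 - 1*77) = -5*(1 - 10)*(-26) + (1 - 77) = -5*(-9)*(-26) - 76 = 45*(-26) - 76 = -1170 - 76 = -1246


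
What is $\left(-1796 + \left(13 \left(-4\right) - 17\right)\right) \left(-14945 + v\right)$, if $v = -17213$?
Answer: $59974670$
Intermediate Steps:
$\left(-1796 + \left(13 \left(-4\right) - 17\right)\right) \left(-14945 + v\right) = \left(-1796 + \left(13 \left(-4\right) - 17\right)\right) \left(-14945 - 17213\right) = \left(-1796 - 69\right) \left(-32158\right) = \left(-1865\right) \left(-32158\right) = 59974670$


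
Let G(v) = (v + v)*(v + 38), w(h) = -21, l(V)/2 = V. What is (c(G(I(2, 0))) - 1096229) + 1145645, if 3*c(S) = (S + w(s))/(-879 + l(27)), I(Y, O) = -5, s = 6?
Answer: 13589439/275 ≈ 49416.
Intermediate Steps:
l(V) = 2*V
G(v) = 2*v*(38 + v) (G(v) = (2*v)*(38 + v) = 2*v*(38 + v))
c(S) = 7/825 - S/2475 (c(S) = ((S - 21)/(-879 + 2*27))/3 = ((-21 + S)/(-879 + 54))/3 = ((-21 + S)/(-825))/3 = ((-21 + S)*(-1/825))/3 = (7/275 - S/825)/3 = 7/825 - S/2475)
(c(G(I(2, 0))) - 1096229) + 1145645 = ((7/825 - 2*(-5)*(38 - 5)/2475) - 1096229) + 1145645 = ((7/825 - 2*(-5)*33/2475) - 1096229) + 1145645 = ((7/825 - 1/2475*(-330)) - 1096229) + 1145645 = ((7/825 + 2/15) - 1096229) + 1145645 = (39/275 - 1096229) + 1145645 = -301462936/275 + 1145645 = 13589439/275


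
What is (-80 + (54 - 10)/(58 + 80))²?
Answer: 30228004/4761 ≈ 6349.1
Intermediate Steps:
(-80 + (54 - 10)/(58 + 80))² = (-80 + 44/138)² = (-80 + 44*(1/138))² = (-80 + 22/69)² = (-5498/69)² = 30228004/4761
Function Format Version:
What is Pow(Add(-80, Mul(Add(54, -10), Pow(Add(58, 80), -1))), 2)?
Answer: Rational(30228004, 4761) ≈ 6349.1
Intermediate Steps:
Pow(Add(-80, Mul(Add(54, -10), Pow(Add(58, 80), -1))), 2) = Pow(Add(-80, Mul(44, Pow(138, -1))), 2) = Pow(Add(-80, Mul(44, Rational(1, 138))), 2) = Pow(Add(-80, Rational(22, 69)), 2) = Pow(Rational(-5498, 69), 2) = Rational(30228004, 4761)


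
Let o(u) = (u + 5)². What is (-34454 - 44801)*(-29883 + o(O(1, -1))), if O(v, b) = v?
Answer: 2365523985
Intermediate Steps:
o(u) = (5 + u)²
(-34454 - 44801)*(-29883 + o(O(1, -1))) = (-34454 - 44801)*(-29883 + (5 + 1)²) = -79255*(-29883 + 6²) = -79255*(-29883 + 36) = -79255*(-29847) = 2365523985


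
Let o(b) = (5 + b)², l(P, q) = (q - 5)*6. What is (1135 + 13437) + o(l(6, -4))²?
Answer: 5779373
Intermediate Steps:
l(P, q) = -30 + 6*q (l(P, q) = (-5 + q)*6 = -30 + 6*q)
(1135 + 13437) + o(l(6, -4))² = (1135 + 13437) + ((5 + (-30 + 6*(-4)))²)² = 14572 + ((5 + (-30 - 24))²)² = 14572 + ((5 - 54)²)² = 14572 + ((-49)²)² = 14572 + 2401² = 14572 + 5764801 = 5779373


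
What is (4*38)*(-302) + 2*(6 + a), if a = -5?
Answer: -45902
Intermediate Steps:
(4*38)*(-302) + 2*(6 + a) = (4*38)*(-302) + 2*(6 - 5) = 152*(-302) + 2*1 = -45904 + 2 = -45902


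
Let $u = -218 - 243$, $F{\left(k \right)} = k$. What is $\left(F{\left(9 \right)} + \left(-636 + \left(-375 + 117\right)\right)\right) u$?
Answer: $407985$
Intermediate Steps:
$u = -461$ ($u = -218 - 243 = -461$)
$\left(F{\left(9 \right)} + \left(-636 + \left(-375 + 117\right)\right)\right) u = \left(9 + \left(-636 + \left(-375 + 117\right)\right)\right) \left(-461\right) = \left(9 - 894\right) \left(-461\right) = \left(-885\right) \left(-461\right) = 407985$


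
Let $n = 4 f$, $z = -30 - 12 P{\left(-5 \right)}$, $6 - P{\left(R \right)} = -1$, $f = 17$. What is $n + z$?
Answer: $-46$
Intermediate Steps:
$P{\left(R \right)} = 7$ ($P{\left(R \right)} = 6 - -1 = 6 + 1 = 7$)
$z = -114$ ($z = -30 - 84 = -114$)
$n = 68$ ($n = 4 \cdot 17 = 68$)
$n + z = 68 - 114 = -46$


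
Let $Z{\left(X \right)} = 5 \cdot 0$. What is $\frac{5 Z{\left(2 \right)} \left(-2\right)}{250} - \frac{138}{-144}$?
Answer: $\frac{23}{24} \approx 0.95833$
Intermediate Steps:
$Z{\left(X \right)} = 0$
$\frac{5 Z{\left(2 \right)} \left(-2\right)}{250} - \frac{138}{-144} = \frac{5 \cdot 0 \left(-2\right)}{250} - \frac{138}{-144} = 0 \left(-2\right) \frac{1}{250} - - \frac{23}{24} = 0 \cdot \frac{1}{250} + \frac{23}{24} = 0 + \frac{23}{24} = \frac{23}{24}$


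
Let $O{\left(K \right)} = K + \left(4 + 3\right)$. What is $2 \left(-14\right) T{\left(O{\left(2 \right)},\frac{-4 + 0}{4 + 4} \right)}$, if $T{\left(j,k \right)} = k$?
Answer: $14$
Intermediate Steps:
$O{\left(K \right)} = 7 + K$ ($O{\left(K \right)} = K + 7 = 7 + K$)
$2 \left(-14\right) T{\left(O{\left(2 \right)},\frac{-4 + 0}{4 + 4} \right)} = 2 \left(-14\right) \frac{-4 + 0}{4 + 4} = - 28 \left(- \frac{4}{8}\right) = - 28 \left(\left(-4\right) \frac{1}{8}\right) = \left(-28\right) \left(- \frac{1}{2}\right) = 14$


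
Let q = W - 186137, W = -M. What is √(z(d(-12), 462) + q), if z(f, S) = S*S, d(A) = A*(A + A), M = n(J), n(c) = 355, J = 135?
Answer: 2*√6738 ≈ 164.17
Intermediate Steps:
M = 355
W = -355 (W = -1*355 = -355)
d(A) = 2*A² (d(A) = A*(2*A) = 2*A²)
z(f, S) = S²
q = -186492 (q = -355 - 186137 = -186492)
√(z(d(-12), 462) + q) = √(462² - 186492) = √(213444 - 186492) = √26952 = 2*√6738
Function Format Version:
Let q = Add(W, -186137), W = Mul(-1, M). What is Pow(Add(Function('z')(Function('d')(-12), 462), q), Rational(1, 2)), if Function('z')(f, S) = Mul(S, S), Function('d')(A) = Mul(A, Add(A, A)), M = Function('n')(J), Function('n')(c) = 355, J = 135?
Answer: Mul(2, Pow(6738, Rational(1, 2))) ≈ 164.17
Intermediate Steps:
M = 355
W = -355 (W = Mul(-1, 355) = -355)
Function('d')(A) = Mul(2, Pow(A, 2)) (Function('d')(A) = Mul(A, Mul(2, A)) = Mul(2, Pow(A, 2)))
Function('z')(f, S) = Pow(S, 2)
q = -186492 (q = Add(-355, -186137) = -186492)
Pow(Add(Function('z')(Function('d')(-12), 462), q), Rational(1, 2)) = Pow(Add(Pow(462, 2), -186492), Rational(1, 2)) = Pow(Add(213444, -186492), Rational(1, 2)) = Pow(26952, Rational(1, 2)) = Mul(2, Pow(6738, Rational(1, 2)))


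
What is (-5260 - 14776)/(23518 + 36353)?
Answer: -20036/59871 ≈ -0.33465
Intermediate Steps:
(-5260 - 14776)/(23518 + 36353) = -20036/59871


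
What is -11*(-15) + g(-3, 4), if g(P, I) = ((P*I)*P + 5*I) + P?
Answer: 218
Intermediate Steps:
g(P, I) = P + 5*I + I*P² (g(P, I) = ((I*P)*P + 5*I) + P = (I*P² + 5*I) + P = (5*I + I*P²) + P = P + 5*I + I*P²)
-11*(-15) + g(-3, 4) = -11*(-15) + (-3 + 5*4 + 4*(-3)²) = 165 + (-3 + 20 + 4*9) = 165 + (-3 + 20 + 36) = 165 + 53 = 218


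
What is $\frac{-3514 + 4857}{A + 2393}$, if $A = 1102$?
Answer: $\frac{1343}{3495} \approx 0.38426$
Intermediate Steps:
$\frac{-3514 + 4857}{A + 2393} = \frac{-3514 + 4857}{1102 + 2393} = \frac{1343}{3495}$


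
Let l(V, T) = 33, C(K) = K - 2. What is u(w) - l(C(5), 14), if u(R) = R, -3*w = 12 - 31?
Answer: -80/3 ≈ -26.667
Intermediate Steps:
C(K) = -2 + K
w = 19/3 (w = -(12 - 31)/3 = -⅓*(-19) = 19/3 ≈ 6.3333)
u(w) - l(C(5), 14) = 19/3 - 1*33 = 19/3 - 33 = -80/3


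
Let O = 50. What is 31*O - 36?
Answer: 1514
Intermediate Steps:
31*O - 36 = 31*50 - 36 = 1550 - 36 = 1514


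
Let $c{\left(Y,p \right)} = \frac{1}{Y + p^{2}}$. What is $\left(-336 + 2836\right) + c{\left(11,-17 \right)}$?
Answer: $\frac{750001}{300} \approx 2500.0$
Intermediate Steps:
$\left(-336 + 2836\right) + c{\left(11,-17 \right)} = \left(-336 + 2836\right) + \frac{1}{11 + \left(-17\right)^{2}} = 2500 + \frac{1}{11 + 289} = 2500 + \frac{1}{300} = \frac{750001}{300}$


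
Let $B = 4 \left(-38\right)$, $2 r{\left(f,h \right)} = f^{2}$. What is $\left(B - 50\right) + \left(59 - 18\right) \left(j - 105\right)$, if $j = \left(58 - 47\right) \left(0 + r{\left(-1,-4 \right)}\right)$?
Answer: $- \frac{8563}{2} \approx -4281.5$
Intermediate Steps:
$r{\left(f,h \right)} = \frac{f^{2}}{2}$
$B = -152$
$j = \frac{11}{2}$ ($j = \left(58 - 47\right) \left(0 + \frac{\left(-1\right)^{2}}{2}\right) = 11 \left(0 + \frac{1}{2} \cdot 1\right) = 11 \left(0 + \frac{1}{2}\right) = 11 \cdot \frac{1}{2} = \frac{11}{2} \approx 5.5$)
$\left(B - 50\right) + \left(59 - 18\right) \left(j - 105\right) = \left(-152 - 50\right) + \left(59 - 18\right) \left(\frac{11}{2} - 105\right) = -202 + 41 \left(- \frac{199}{2}\right) = -202 - \frac{8159}{2} = - \frac{8563}{2}$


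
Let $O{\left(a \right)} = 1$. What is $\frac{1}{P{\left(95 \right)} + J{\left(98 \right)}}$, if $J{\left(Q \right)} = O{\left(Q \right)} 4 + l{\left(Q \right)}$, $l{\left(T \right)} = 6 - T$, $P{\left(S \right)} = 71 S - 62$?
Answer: $\frac{1}{6595} \approx 0.00015163$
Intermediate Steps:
$P{\left(S \right)} = -62 + 71 S$
$J{\left(Q \right)} = 10 - Q$ ($J{\left(Q \right)} = 1 \cdot 4 - \left(-6 + Q\right) = 4 - \left(-6 + Q\right) = 10 - Q$)
$\frac{1}{P{\left(95 \right)} + J{\left(98 \right)}} = \frac{1}{\left(-62 + 71 \cdot 95\right) + \left(10 - 98\right)} = \frac{1}{\left(-62 + 6745\right) + \left(10 - 98\right)} = \frac{1}{6683 - 88} = \frac{1}{6595}$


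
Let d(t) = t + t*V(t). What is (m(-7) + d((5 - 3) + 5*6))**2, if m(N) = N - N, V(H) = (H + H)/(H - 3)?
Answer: 8856576/841 ≈ 10531.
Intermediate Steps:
V(H) = 2*H/(-3 + H) (V(H) = (2*H)/(-3 + H) = 2*H/(-3 + H))
m(N) = 0
d(t) = t + 2*t**2/(-3 + t) (d(t) = t + t*(2*t/(-3 + t)) = t + 2*t**2/(-3 + t))
(m(-7) + d((5 - 3) + 5*6))**2 = (0 + 3*((5 - 3) + 5*6)*(-1 + ((5 - 3) + 5*6))/(-3 + ((5 - 3) + 5*6)))**2 = (0 + 3*(2 + 30)*(-1 + (2 + 30))/(-3 + (2 + 30)))**2 = (0 + 3*32*(-1 + 32)/(-3 + 32))**2 = (0 + 3*32*31/29)**2 = (0 + 3*32*(1/29)*31)**2 = (0 + 2976/29)**2 = (2976/29)**2 = 8856576/841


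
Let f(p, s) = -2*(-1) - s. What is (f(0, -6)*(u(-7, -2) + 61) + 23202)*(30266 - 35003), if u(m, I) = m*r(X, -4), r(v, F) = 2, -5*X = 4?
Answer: -111688986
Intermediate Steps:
X = -⅘ (X = -⅕*4 = -⅘ ≈ -0.80000)
f(p, s) = 2 - s
u(m, I) = 2*m (u(m, I) = m*2 = 2*m)
(f(0, -6)*(u(-7, -2) + 61) + 23202)*(30266 - 35003) = ((2 - 1*(-6))*(2*(-7) + 61) + 23202)*(30266 - 35003) = ((2 + 6)*(-14 + 61) + 23202)*(-4737) = (8*47 + 23202)*(-4737) = (376 + 23202)*(-4737) = 23578*(-4737) = -111688986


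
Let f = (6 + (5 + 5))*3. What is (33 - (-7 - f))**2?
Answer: 7744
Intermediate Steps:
f = 48 (f = (6 + 10)*3 = 16*3 = 48)
(33 - (-7 - f))**2 = (33 - (-7 - 1*48))**2 = (33 - (-7 - 48))**2 = (33 - 1*(-55))**2 = (33 + 55)**2 = 88**2 = 7744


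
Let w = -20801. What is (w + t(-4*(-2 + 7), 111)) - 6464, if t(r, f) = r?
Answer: -27285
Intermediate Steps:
(w + t(-4*(-2 + 7), 111)) - 6464 = (-20801 - 4*(-2 + 7)) - 6464 = (-20801 - 4*5) - 6464 = (-20801 - 20) - 6464 = -20821 - 6464 = -27285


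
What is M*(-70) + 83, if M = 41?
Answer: -2787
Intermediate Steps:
M*(-70) + 83 = 41*(-70) + 83 = -2870 + 83 = -2787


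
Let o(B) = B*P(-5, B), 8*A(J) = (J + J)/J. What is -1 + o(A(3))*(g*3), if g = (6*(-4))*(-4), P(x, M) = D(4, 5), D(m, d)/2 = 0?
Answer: -1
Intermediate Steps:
A(J) = ¼ (A(J) = ((J + J)/J)/8 = ((2*J)/J)/8 = (⅛)*2 = ¼)
D(m, d) = 0 (D(m, d) = 2*0 = 0)
P(x, M) = 0
g = 96 (g = -24*(-4) = 96)
o(B) = 0 (o(B) = B*0 = 0)
-1 + o(A(3))*(g*3) = -1 + 0*(96*3) = -1 + 0*288 = -1 + 0 = -1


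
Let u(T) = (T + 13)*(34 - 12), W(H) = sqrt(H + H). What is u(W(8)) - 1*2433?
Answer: -2059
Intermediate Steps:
W(H) = sqrt(2)*sqrt(H) (W(H) = sqrt(2*H) = sqrt(2)*sqrt(H))
u(T) = 286 + 22*T (u(T) = (13 + T)*22 = 286 + 22*T)
u(W(8)) - 1*2433 = (286 + 22*(sqrt(2)*sqrt(8))) - 1*2433 = (286 + 22*(sqrt(2)*(2*sqrt(2)))) - 2433 = (286 + 22*4) - 2433 = (286 + 88) - 2433 = 374 - 2433 = -2059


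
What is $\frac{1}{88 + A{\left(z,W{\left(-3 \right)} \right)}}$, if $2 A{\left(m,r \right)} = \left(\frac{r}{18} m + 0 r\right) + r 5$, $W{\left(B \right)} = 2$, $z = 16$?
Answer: $\frac{9}{845} \approx 0.010651$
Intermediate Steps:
$A{\left(m,r \right)} = \frac{5 r}{2} + \frac{m r}{36}$ ($A{\left(m,r \right)} = \frac{\left(\frac{r}{18} m + 0 r\right) + r 5}{2} = \frac{\left(r \frac{1}{18} m + 0\right) + 5 r}{2} = \frac{\left(\frac{r}{18} m + 0\right) + 5 r}{2} = \frac{\left(\frac{m r}{18} + 0\right) + 5 r}{2} = \frac{\frac{m r}{18} + 5 r}{2} = \frac{5 r + \frac{m r}{18}}{2} = \frac{5 r}{2} + \frac{m r}{36}$)
$\frac{1}{88 + A{\left(z,W{\left(-3 \right)} \right)}} = \frac{1}{88 + \frac{1}{36} \cdot 2 \left(90 + 16\right)} = \frac{1}{88 + \frac{1}{36} \cdot 2 \cdot 106} = \frac{1}{88 + \frac{53}{9}} = \frac{1}{\frac{845}{9}} = \frac{9}{845}$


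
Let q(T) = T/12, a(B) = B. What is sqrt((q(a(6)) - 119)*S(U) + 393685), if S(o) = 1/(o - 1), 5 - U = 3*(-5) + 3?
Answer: sqrt(25195366)/8 ≈ 627.44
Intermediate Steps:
q(T) = T/12 (q(T) = T*(1/12) = T/12)
U = 17 (U = 5 - (3*(-5) + 3) = 5 - (-15 + 3) = 5 - 1*(-12) = 5 + 12 = 17)
S(o) = 1/(-1 + o)
sqrt((q(a(6)) - 119)*S(U) + 393685) = sqrt(((1/12)*6 - 119)/(-1 + 17) + 393685) = sqrt((1/2 - 119)/16 + 393685) = sqrt(-237/2*1/16 + 393685) = sqrt(-237/32 + 393685) = sqrt(12597683/32) = sqrt(25195366)/8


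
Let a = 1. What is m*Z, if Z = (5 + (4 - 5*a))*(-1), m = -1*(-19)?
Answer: -76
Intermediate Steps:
m = 19
Z = -4 (Z = (5 + (4 - 5*1))*(-1) = (5 + (4 - 5))*(-1) = (5 - 1)*(-1) = 4*(-1) = -4)
m*Z = 19*(-4) = -76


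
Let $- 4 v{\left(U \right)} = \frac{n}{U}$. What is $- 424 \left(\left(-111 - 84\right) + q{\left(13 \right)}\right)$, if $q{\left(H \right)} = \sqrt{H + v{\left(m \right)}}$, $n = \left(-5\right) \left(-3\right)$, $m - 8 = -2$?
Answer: $82680 - 318 \sqrt{22} \approx 81189.0$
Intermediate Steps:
$m = 6$ ($m = 8 - 2 = 6$)
$n = 15$
$v{\left(U \right)} = - \frac{15}{4 U}$ ($v{\left(U \right)} = - \frac{15 \frac{1}{U}}{4} = - \frac{15}{4 U}$)
$q{\left(H \right)} = \sqrt{- \frac{5}{8} + H}$ ($q{\left(H \right)} = \sqrt{H - \frac{15}{4 \cdot 6}} = \sqrt{H - \frac{5}{8}} = \sqrt{- \frac{5}{8} + H}$)
$- 424 \left(\left(-111 - 84\right) + q{\left(13 \right)}\right) = - 424 \left(\left(-111 - 84\right) + \frac{\sqrt{-10 + 16 \cdot 13}}{4}\right) = - 424 \left(\left(-111 - 84\right) + \frac{\sqrt{-10 + 208}}{4}\right) = - 424 \left(-195 + \frac{\sqrt{198}}{4}\right) = - 424 \left(-195 + \frac{3 \sqrt{22}}{4}\right) = 82680 - 318 \sqrt{22}$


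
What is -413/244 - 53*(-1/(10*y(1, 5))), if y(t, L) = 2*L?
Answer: -1773/1525 ≈ -1.1626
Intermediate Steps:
-413/244 - 53*(-1/(10*y(1, 5))) = -413/244 - 53/(((2*5)*5)*(-2)) = -413*1/244 - 53/((10*5)*(-2)) = -413/244 - 53/(50*(-2)) = -413/244 - 53/(-100) = -413/244 - 53*(-1/100) = -413/244 + 53/100 = -1773/1525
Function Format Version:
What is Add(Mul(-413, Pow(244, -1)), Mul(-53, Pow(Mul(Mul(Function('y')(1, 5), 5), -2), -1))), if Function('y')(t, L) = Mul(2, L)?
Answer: Rational(-1773, 1525) ≈ -1.1626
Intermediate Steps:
Add(Mul(-413, Pow(244, -1)), Mul(-53, Pow(Mul(Mul(Function('y')(1, 5), 5), -2), -1))) = Add(Mul(-413, Pow(244, -1)), Mul(-53, Pow(Mul(Mul(Mul(2, 5), 5), -2), -1))) = Add(Mul(-413, Rational(1, 244)), Mul(-53, Pow(Mul(Mul(10, 5), -2), -1))) = Add(Rational(-413, 244), Mul(-53, Pow(Mul(50, -2), -1))) = Add(Rational(-413, 244), Mul(-53, Pow(-100, -1))) = Add(Rational(-413, 244), Mul(-53, Rational(-1, 100))) = Add(Rational(-413, 244), Rational(53, 100)) = Rational(-1773, 1525)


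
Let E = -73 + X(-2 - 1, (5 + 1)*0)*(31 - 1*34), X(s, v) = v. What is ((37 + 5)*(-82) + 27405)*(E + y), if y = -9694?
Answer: -234027087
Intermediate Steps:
E = -73 (E = -73 + ((5 + 1)*0)*(31 - 1*34) = -73 + (6*0)*(31 - 34) = -73 + 0*(-3) = -73 + 0 = -73)
((37 + 5)*(-82) + 27405)*(E + y) = ((37 + 5)*(-82) + 27405)*(-73 - 9694) = (42*(-82) + 27405)*(-9767) = (-3444 + 27405)*(-9767) = 23961*(-9767) = -234027087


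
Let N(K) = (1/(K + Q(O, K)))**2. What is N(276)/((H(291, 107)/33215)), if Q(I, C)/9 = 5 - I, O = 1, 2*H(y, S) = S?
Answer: 2555/400608 ≈ 0.0063778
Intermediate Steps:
H(y, S) = S/2
Q(I, C) = 45 - 9*I (Q(I, C) = 9*(5 - I) = 45 - 9*I)
N(K) = (36 + K)**(-2) (N(K) = (1/(K + (45 - 9*1)))**2 = (1/(K + (45 - 9)))**2 = (1/(K + 36))**2 = (1/(36 + K))**2 = (36 + K)**(-2))
N(276)/((H(291, 107)/33215)) = 1/((36 + 276)**2*((((1/2)*107)/33215))) = 1/(312**2*(((107/2)*(1/33215)))) = 1/(97344*(107/66430)) = (1/97344)*(66430/107) = 2555/400608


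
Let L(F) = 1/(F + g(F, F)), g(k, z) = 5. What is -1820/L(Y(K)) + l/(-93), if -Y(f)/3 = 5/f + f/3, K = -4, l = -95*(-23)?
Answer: -2160250/93 ≈ -23229.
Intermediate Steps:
l = 2185
Y(f) = -f - 15/f (Y(f) = -3*(5/f + f/3) = -f - 15/f)
L(F) = 1/(5 + F) (L(F) = 1/(F + 5) = 1/(5 + F))
-1820/L(Y(K)) + l/(-93) = -1820/(1/(5 + (-1*(-4) - 15/(-4)))) + 2185/(-93) = -(16380 + 6825) + 2185*(-1/93) = -1820/(1/(5 + (4 + 15/4))) - 2185/93 = -1820/(1/(5 + 31/4)) - 2185/93 = -1820/(1/(51/4)) - 2185/93 = -1820/4/51 - 2185/93 = -1820*51/4 - 2185/93 = -23205 - 2185/93 = -2160250/93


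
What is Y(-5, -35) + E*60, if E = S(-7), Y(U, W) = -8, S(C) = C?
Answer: -428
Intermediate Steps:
E = -7
Y(-5, -35) + E*60 = -8 - 7*60 = -8 - 420 = -428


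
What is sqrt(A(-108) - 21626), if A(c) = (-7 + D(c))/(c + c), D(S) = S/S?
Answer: I*sqrt(778535)/6 ≈ 147.06*I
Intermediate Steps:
D(S) = 1
A(c) = -3/c (A(c) = (-7 + 1)/(c + c) = -6*1/(2*c) = -3/c)
sqrt(A(-108) - 21626) = sqrt(-3/(-108) - 21626) = sqrt(-3*(-1/108) - 21626) = sqrt(1/36 - 21626) = sqrt(-778535/36) = I*sqrt(778535)/6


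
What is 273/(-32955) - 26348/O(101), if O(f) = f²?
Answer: -22335467/8619845 ≈ -2.5912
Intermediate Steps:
273/(-32955) - 26348/O(101) = 273/(-32955) - 26348/(101²) = 273*(-1/32955) - 26348/10201 = -7/845 - 26348*1/10201 = -7/845 - 26348/10201 = -22335467/8619845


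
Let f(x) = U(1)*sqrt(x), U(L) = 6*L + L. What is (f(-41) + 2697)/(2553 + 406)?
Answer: 2697/2959 + 7*I*sqrt(41)/2959 ≈ 0.91146 + 0.015148*I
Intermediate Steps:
U(L) = 7*L
f(x) = 7*sqrt(x) (f(x) = (7*1)*sqrt(x) = 7*sqrt(x))
(f(-41) + 2697)/(2553 + 406) = (7*sqrt(-41) + 2697)/(2553 + 406) = (7*(I*sqrt(41)) + 2697)/2959 = (7*I*sqrt(41) + 2697)*(1/2959) = (2697 + 7*I*sqrt(41))*(1/2959) = 2697/2959 + 7*I*sqrt(41)/2959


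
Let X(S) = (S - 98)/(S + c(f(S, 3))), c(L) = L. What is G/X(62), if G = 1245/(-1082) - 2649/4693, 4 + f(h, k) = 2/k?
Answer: 21288674/7616739 ≈ 2.7950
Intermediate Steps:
f(h, k) = -4 + 2/k
X(S) = (-98 + S)/(-10/3 + S) (X(S) = (S - 98)/(S + (-4 + 2/3)) = (-98 + S)/(S + (-4 + 2*(⅓))) = (-98 + S)/(S + (-4 + ⅔)) = (-98 + S)/(S - 10/3) = (-98 + S)/(-10/3 + S))
G = -8709003/5077826 (G = 1245*(-1/1082) - 2649*1/4693 = -1245/1082 - 2649/4693 = -8709003/5077826 ≈ -1.7151)
G/X(62) = -8709003*(-10 + 3*62)/(3*(-98 + 62))/5077826 = -8709003/(5077826*(3*(-36)/(-10 + 186))) = -8709003/(5077826*(3*(-36)/176)) = -8709003/(5077826*(3*(1/176)*(-36))) = -8709003/(5077826*(-27/44)) = -8709003/5077826*(-44/27) = 21288674/7616739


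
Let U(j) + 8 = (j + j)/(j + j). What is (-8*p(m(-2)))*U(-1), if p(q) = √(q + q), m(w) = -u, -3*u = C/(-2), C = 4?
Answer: 112*I*√3/3 ≈ 64.663*I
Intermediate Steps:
u = ⅔ (u = -4/(3*(-2)) = -4*(-1)/(3*2) = -⅓*(-2) = ⅔ ≈ 0.66667)
m(w) = -⅔ (m(w) = -1*⅔ = -⅔)
U(j) = -7 (U(j) = -8 + (j + j)/(j + j) = -8 + (2*j)/((2*j)) = -8 + (2*j)*(1/(2*j)) = -8 + 1 = -7)
p(q) = √2*√q (p(q) = √(2*q) = √2*√q)
(-8*p(m(-2)))*U(-1) = -8*√2*√(-⅔)*(-7) = -8*√2*I*√6/3*(-7) = -16*I*√3/3*(-7) = 112*I*√3/3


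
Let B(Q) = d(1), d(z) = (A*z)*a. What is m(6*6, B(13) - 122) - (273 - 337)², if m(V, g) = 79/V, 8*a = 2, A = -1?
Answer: -147377/36 ≈ -4093.8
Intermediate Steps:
a = ¼ (a = (⅛)*2 = ¼ ≈ 0.25000)
d(z) = -z/4 (d(z) = -z*(¼) = -z/4)
B(Q) = -¼ (B(Q) = -¼*1 = -¼)
m(6*6, B(13) - 122) - (273 - 337)² = 79/((6*6)) - (273 - 337)² = 79/36 - 1*(-64)² = 79*(1/36) - 1*4096 = 79/36 - 4096 = -147377/36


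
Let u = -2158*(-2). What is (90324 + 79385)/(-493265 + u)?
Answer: -169709/488949 ≈ -0.34709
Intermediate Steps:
u = 4316
(90324 + 79385)/(-493265 + u) = (90324 + 79385)/(-493265 + 4316) = 169709/(-488949) = 169709*(-1/488949) = -169709/488949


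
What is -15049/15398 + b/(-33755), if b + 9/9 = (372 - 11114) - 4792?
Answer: -53754213/103951898 ≈ -0.51711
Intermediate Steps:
b = -15535 (b = -1 + ((372 - 11114) - 4792) = -1 + (-10742 - 4792) = -1 - 15534 = -15535)
-15049/15398 + b/(-33755) = -15049/15398 - 15535/(-33755) = -15049*1/15398 - 15535*(-1/33755) = -15049/15398 + 3107/6751 = -53754213/103951898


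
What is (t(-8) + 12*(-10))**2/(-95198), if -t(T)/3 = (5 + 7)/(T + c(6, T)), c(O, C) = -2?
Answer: -169362/1189975 ≈ -0.14232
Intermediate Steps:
t(T) = -36/(-2 + T) (t(T) = -3*(5 + 7)/(T - 2) = -36/(-2 + T))
(t(-8) + 12*(-10))**2/(-95198) = (-36/(-2 - 8) + 12*(-10))**2/(-95198) = (-36/(-10) - 120)**2*(-1/95198) = (-36*(-1/10) - 120)**2*(-1/95198) = (18/5 - 120)**2*(-1/95198) = (-582/5)**2*(-1/95198) = (338724/25)*(-1/95198) = -169362/1189975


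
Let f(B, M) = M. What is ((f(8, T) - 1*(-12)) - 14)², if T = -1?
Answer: 9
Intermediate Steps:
((f(8, T) - 1*(-12)) - 14)² = ((-1 - 1*(-12)) - 14)² = ((-1 + 12) - 14)² = (11 - 14)² = (-3)² = 9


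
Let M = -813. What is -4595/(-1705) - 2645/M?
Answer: 1649092/277233 ≈ 5.9484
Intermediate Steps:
-4595/(-1705) - 2645/M = -4595/(-1705) - 2645/(-813) = -4595*(-1/1705) - 2645*(-1/813) = 919/341 + 2645/813 = 1649092/277233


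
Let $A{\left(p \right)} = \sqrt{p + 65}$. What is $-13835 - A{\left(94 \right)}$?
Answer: $-13835 - \sqrt{159} \approx -13848.0$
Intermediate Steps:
$A{\left(p \right)} = \sqrt{65 + p}$
$-13835 - A{\left(94 \right)} = -13835 - \sqrt{65 + 94} = -13835 - \sqrt{159}$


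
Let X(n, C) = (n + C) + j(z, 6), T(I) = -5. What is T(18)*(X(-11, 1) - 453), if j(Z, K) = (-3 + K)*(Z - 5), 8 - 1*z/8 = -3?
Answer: 1070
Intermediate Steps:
z = 88 (z = 64 - 8*(-3) = 64 + 24 = 88)
j(Z, K) = (-5 + Z)*(-3 + K) (j(Z, K) = (-3 + K)*(-5 + Z) = (-5 + Z)*(-3 + K))
X(n, C) = 249 + C + n (X(n, C) = (n + C) + (15 - 5*6 - 3*88 + 6*88) = (C + n) + (15 - 30 - 264 + 528) = (C + n) + 249 = 249 + C + n)
T(18)*(X(-11, 1) - 453) = -5*((249 + 1 - 11) - 453) = -5*(239 - 453) = -5*(-214) = 1070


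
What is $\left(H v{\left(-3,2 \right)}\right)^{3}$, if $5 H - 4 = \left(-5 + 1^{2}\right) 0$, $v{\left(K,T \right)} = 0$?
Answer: $0$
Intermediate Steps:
$H = \frac{4}{5}$ ($H = \frac{4}{5} + \frac{\left(-5 + 1^{2}\right) 0}{5} = \frac{4}{5} + \frac{\left(-5 + 1\right) 0}{5} = \frac{4}{5} + \frac{\left(-4\right) 0}{5} = \frac{4}{5} + \frac{1}{5} \cdot 0 = \frac{4}{5} + 0 = \frac{4}{5} \approx 0.8$)
$\left(H v{\left(-3,2 \right)}\right)^{3} = \left(\frac{4}{5} \cdot 0\right)^{3} = 0^{3} = 0$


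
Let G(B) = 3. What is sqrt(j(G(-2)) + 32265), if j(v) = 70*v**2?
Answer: 3*sqrt(3655) ≈ 181.37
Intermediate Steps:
sqrt(j(G(-2)) + 32265) = sqrt(70*3**2 + 32265) = sqrt(70*9 + 32265) = sqrt(630 + 32265) = sqrt(32895) = 3*sqrt(3655)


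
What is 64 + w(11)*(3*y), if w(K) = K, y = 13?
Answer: 493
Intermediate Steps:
64 + w(11)*(3*y) = 64 + 11*(3*13) = 64 + 11*39 = 64 + 429 = 493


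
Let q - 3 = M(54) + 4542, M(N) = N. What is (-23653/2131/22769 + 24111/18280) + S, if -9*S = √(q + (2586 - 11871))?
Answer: 1169451161189/886959108920 - I*√4686/9 ≈ 1.3185 - 7.606*I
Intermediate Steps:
q = 4599 (q = 3 + (54 + 4542) = 3 + 4596 = 4599)
S = -I*√4686/9 (S = -√(4599 + (2586 - 11871))/9 = -√(4599 - 9285)/9 = -I*√4686/9 ≈ -7.606*I)
(-23653/2131/22769 + 24111/18280) + S = (-23653/2131/22769 + 24111/18280) - I*√4686/9 = (-23653*1/2131*(1/22769) + 24111*(1/18280)) - I*√4686/9 = (-23653/2131*1/22769 + 24111/18280) - I*√4686/9 = (-23653/48520739 + 24111/18280) - I*√4686/9 = 1169451161189/886959108920 - I*√4686/9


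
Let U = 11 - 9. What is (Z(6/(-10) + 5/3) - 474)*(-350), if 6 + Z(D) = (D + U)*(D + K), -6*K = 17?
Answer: 1529066/9 ≈ 1.6990e+5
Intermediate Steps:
U = 2
K = -17/6 (K = -⅙*17 = -17/6 ≈ -2.8333)
Z(D) = -6 + (2 + D)*(-17/6 + D) (Z(D) = -6 + (D + 2)*(D - 17/6) = -6 + (2 + D)*(-17/6 + D))
(Z(6/(-10) + 5/3) - 474)*(-350) = ((-35/3 + (6/(-10) + 5/3)² - 5*(6/(-10) + 5/3)/6) - 474)*(-350) = ((-35/3 + (6*(-⅒) + 5*(⅓))² - 5*(6*(-⅒) + 5*(⅓))/6) - 474)*(-350) = ((-35/3 + (-⅗ + 5/3)² - 5*(-⅗ + 5/3)/6) - 474)*(-350) = ((-35/3 + (16/15)² - ⅚*16/15) - 474)*(-350) = ((-35/3 + 256/225 - 8/9) - 474)*(-350) = (-2569/225 - 474)*(-350) = -109219/225*(-350) = 1529066/9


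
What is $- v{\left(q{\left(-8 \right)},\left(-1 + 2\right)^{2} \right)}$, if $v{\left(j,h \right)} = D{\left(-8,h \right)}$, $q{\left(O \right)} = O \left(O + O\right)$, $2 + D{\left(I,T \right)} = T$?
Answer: $1$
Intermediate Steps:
$D{\left(I,T \right)} = -2 + T$
$q{\left(O \right)} = 2 O^{2}$ ($q{\left(O \right)} = O 2 O = 2 O^{2}$)
$v{\left(j,h \right)} = -2 + h$
$- v{\left(q{\left(-8 \right)},\left(-1 + 2\right)^{2} \right)} = - (-2 + \left(-1 + 2\right)^{2}) = - (-2 + 1^{2}) = - (-2 + 1) = \left(-1\right) \left(-1\right) = 1$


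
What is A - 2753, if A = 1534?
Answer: -1219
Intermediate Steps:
A - 2753 = 1534 - 2753 = -1219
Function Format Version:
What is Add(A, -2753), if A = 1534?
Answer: -1219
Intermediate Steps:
Add(A, -2753) = Add(1534, -2753) = -1219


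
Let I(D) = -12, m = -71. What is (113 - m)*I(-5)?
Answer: -2208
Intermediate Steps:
(113 - m)*I(-5) = (113 - 1*(-71))*(-12) = (113 + 71)*(-12) = 184*(-12) = -2208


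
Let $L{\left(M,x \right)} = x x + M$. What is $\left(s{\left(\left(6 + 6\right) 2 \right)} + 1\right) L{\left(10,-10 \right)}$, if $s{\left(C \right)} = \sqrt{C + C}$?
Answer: $110 + 440 \sqrt{3} \approx 872.1$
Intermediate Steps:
$s{\left(C \right)} = \sqrt{2} \sqrt{C}$ ($s{\left(C \right)} = \sqrt{2 C} = \sqrt{2} \sqrt{C}$)
$L{\left(M,x \right)} = M + x^{2}$ ($L{\left(M,x \right)} = x^{2} + M = M + x^{2}$)
$\left(s{\left(\left(6 + 6\right) 2 \right)} + 1\right) L{\left(10,-10 \right)} = \left(\sqrt{2} \sqrt{\left(6 + 6\right) 2} + 1\right) \left(10 + \left(-10\right)^{2}\right) = \left(\sqrt{2} \sqrt{12 \cdot 2} + 1\right) \left(10 + 100\right) = \left(\sqrt{2} \sqrt{24} + 1\right) 110 = \left(\sqrt{2} \cdot 2 \sqrt{6} + 1\right) 110 = \left(4 \sqrt{3} + 1\right) 110 = \left(1 + 4 \sqrt{3}\right) 110 = 110 + 440 \sqrt{3}$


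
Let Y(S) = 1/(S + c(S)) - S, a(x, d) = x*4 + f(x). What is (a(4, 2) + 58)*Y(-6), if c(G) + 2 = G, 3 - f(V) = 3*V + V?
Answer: 5063/14 ≈ 361.64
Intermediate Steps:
f(V) = 3 - 4*V (f(V) = 3 - (3*V + V) = 3 - 4*V)
c(G) = -2 + G
a(x, d) = 3 (a(x, d) = x*4 + (3 - 4*x) = 4*x + (3 - 4*x) = 3)
Y(S) = 1/(-2 + 2*S) - S (Y(S) = 1/(S + (-2 + S)) - S = 1/(-2 + 2*S) - S)
(a(4, 2) + 58)*Y(-6) = (3 + 58)*((1 - 1*(-6)² - 1*(-6)*(-2 - 6))/(2*(-1 - 6))) = 61*((½)*(1 - 1*36 - 1*(-6)*(-8))/(-7)) = 61*((½)*(-⅐)*(1 - 36 - 48)) = 61*((½)*(-⅐)*(-83)) = 61*(83/14) = 5063/14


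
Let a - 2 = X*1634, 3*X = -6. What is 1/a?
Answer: -1/3266 ≈ -0.00030618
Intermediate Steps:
X = -2 (X = (⅓)*(-6) = -2)
a = -3266 (a = 2 - 2*1634 = 2 - 3268 = -3266)
1/a = 1/(-3266) = -1/3266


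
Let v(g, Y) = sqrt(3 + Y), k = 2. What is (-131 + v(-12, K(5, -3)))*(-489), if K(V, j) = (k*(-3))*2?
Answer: 64059 - 1467*I ≈ 64059.0 - 1467.0*I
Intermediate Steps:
K(V, j) = -12 (K(V, j) = (2*(-3))*2 = -6*2 = -12)
(-131 + v(-12, K(5, -3)))*(-489) = (-131 + sqrt(3 - 12))*(-489) = (-131 + sqrt(-9))*(-489) = (-131 + 3*I)*(-489) = 64059 - 1467*I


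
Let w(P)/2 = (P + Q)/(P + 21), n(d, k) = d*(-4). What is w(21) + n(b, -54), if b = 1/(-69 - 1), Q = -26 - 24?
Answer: -139/105 ≈ -1.3238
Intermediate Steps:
Q = -50
b = -1/70 (b = 1/(-70) = -1/70 ≈ -0.014286)
n(d, k) = -4*d
w(P) = 2*(-50 + P)/(21 + P) (w(P) = 2*((P - 50)/(P + 21)) = 2*((-50 + P)/(21 + P)) = 2*(-50 + P)/(21 + P))
w(21) + n(b, -54) = 2*(-50 + 21)/(21 + 21) - 4*(-1/70) = 2*(-29)/42 + 2/35 = 2*(1/42)*(-29) + 2/35 = -29/21 + 2/35 = -139/105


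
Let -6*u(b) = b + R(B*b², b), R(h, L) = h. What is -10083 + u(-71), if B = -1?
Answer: -9231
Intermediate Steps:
u(b) = -b/6 + b²/6 (u(b) = -(b - b²)/6 = -b/6 + b²/6)
-10083 + u(-71) = -10083 + (⅙)*(-71)*(-1 - 71) = -10083 + (⅙)*(-71)*(-72) = -10083 + 852 = -9231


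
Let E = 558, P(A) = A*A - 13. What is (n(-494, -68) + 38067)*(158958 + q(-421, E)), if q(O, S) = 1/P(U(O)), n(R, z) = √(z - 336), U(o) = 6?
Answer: 139174284345/23 + 7312070*I*√101/23 ≈ 6.0511e+9 + 3.195e+6*I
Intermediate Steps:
P(A) = -13 + A² (P(A) = A² - 13 = -13 + A²)
n(R, z) = √(-336 + z)
q(O, S) = 1/23 (q(O, S) = 1/(-13 + 6²) = 1/(-13 + 36) = 1/23)
(n(-494, -68) + 38067)*(158958 + q(-421, E)) = (√(-336 - 68) + 38067)*(158958 + 1/23) = (√(-404) + 38067)*(3656035/23) = (2*I*√101 + 38067)*(3656035/23) = (38067 + 2*I*√101)*(3656035/23) = 139174284345/23 + 7312070*I*√101/23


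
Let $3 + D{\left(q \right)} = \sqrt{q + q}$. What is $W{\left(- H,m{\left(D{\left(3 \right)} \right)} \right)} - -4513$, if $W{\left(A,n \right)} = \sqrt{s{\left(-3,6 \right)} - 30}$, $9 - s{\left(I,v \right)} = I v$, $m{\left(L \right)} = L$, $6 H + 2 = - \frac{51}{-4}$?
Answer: $4513 + i \sqrt{3} \approx 4513.0 + 1.732 i$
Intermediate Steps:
$H = \frac{43}{24}$ ($H = - \frac{1}{3} + \frac{\left(-51\right) \frac{1}{-4}}{6} = - \frac{1}{3} + \frac{\left(-51\right) \left(- \frac{1}{4}\right)}{6} = - \frac{1}{3} + \frac{1}{6} \cdot \frac{51}{4} = - \frac{1}{3} + \frac{17}{8} = \frac{43}{24} \approx 1.7917$)
$D{\left(q \right)} = -3 + \sqrt{2} \sqrt{q}$ ($D{\left(q \right)} = -3 + \sqrt{q + q} = -3 + \sqrt{2 q} = -3 + \sqrt{2} \sqrt{q}$)
$s{\left(I,v \right)} = 9 - I v$
$W{\left(A,n \right)} = i \sqrt{3}$ ($W{\left(A,n \right)} = \sqrt{\left(9 - \left(-3\right) 6\right) - 30} = \sqrt{\left(9 + 18\right) - 30} = \sqrt{27 - 30} = \sqrt{-3} = i \sqrt{3}$)
$W{\left(- H,m{\left(D{\left(3 \right)} \right)} \right)} - -4513 = i \sqrt{3} - -4513 = i \sqrt{3} + 4513 = 4513 + i \sqrt{3}$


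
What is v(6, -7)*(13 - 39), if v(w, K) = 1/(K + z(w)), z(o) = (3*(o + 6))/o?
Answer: 26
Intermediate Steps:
z(o) = (18 + 3*o)/o (z(o) = (3*(6 + o))/o = (18 + 3*o)/o)
v(w, K) = 1/(3 + K + 18/w) (v(w, K) = 1/(K + (3 + 18/w)) = 1/(3 + K + 18/w))
v(6, -7)*(13 - 39) = (6/(18 + 3*6 - 7*6))*(13 - 39) = (6/(18 + 18 - 42))*(-26) = (6/(-6))*(-26) = (6*(-1/6))*(-26) = -1*(-26) = 26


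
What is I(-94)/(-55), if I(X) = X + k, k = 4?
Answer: 18/11 ≈ 1.6364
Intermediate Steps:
I(X) = 4 + X (I(X) = X + 4 = 4 + X)
I(-94)/(-55) = (4 - 94)/(-55) = -90*(-1/55) = 18/11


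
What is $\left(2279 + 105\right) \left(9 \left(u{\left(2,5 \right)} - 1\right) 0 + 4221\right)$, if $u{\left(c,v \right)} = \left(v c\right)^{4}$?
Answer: $10062864$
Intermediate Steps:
$u{\left(c,v \right)} = c^{4} v^{4}$ ($u{\left(c,v \right)} = \left(c v\right)^{4} = c^{4} v^{4}$)
$\left(2279 + 105\right) \left(9 \left(u{\left(2,5 \right)} - 1\right) 0 + 4221\right) = \left(2279 + 105\right) \left(9 \left(2^{4} \cdot 5^{4} - 1\right) 0 + 4221\right) = 2384 \left(9 \left(16 \cdot 625 - 1\right) 0 + 4221\right) = 2384 \left(9 \left(10000 - 1\right) 0 + 4221\right) = 2384 \left(9 \cdot 9999 \cdot 0 + 4221\right) = 2384 \left(89991 \cdot 0 + 4221\right) = 2384 \left(0 + 4221\right) = 2384 \cdot 4221 = 10062864$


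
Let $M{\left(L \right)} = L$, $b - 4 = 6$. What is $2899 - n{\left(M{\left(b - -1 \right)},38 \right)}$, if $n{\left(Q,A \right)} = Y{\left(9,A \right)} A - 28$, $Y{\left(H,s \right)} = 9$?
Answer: $2585$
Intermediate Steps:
$b = 10$ ($b = 4 + 6 = 10$)
$n{\left(Q,A \right)} = -28 + 9 A$ ($n{\left(Q,A \right)} = 9 A - 28 = -28 + 9 A$)
$2899 - n{\left(M{\left(b - -1 \right)},38 \right)} = 2899 - \left(-28 + 9 \cdot 38\right) = 2899 - \left(-28 + 342\right) = 2899 - 314 = 2585$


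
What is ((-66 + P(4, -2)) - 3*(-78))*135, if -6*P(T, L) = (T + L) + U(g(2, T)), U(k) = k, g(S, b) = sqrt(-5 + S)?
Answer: 22635 - 45*I*sqrt(3)/2 ≈ 22635.0 - 38.971*I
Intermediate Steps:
P(T, L) = -L/6 - T/6 - I*sqrt(3)/6 (P(T, L) = -((T + L) + sqrt(-5 + 2))/6 = -((L + T) + sqrt(-3))/6 = -((L + T) + I*sqrt(3))/6 = -(L + T + I*sqrt(3))/6 = -L/6 - T/6 - I*sqrt(3)/6)
((-66 + P(4, -2)) - 3*(-78))*135 = ((-66 + (-1/6*(-2) - 1/6*4 - I*sqrt(3)/6)) - 3*(-78))*135 = ((-66 + (1/3 - 2/3 - I*sqrt(3)/6)) + 234)*135 = ((-66 + (-1/3 - I*sqrt(3)/6)) + 234)*135 = ((-199/3 - I*sqrt(3)/6) + 234)*135 = (503/3 - I*sqrt(3)/6)*135 = 22635 - 45*I*sqrt(3)/2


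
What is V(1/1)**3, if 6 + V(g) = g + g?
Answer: -64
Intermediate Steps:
V(g) = -6 + 2*g (V(g) = -6 + (g + g) = -6 + 2*g)
V(1/1)**3 = (-6 + 2/1)**3 = (-6 + 2*1)**3 = (-6 + 2)**3 = (-4)**3 = -64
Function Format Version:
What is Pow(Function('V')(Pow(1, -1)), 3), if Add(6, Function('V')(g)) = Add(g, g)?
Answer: -64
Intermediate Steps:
Function('V')(g) = Add(-6, Mul(2, g)) (Function('V')(g) = Add(-6, Add(g, g)) = Add(-6, Mul(2, g)))
Pow(Function('V')(Pow(1, -1)), 3) = Pow(Add(-6, Mul(2, Pow(1, -1))), 3) = Pow(Add(-6, Mul(2, 1)), 3) = Pow(Add(-6, 2), 3) = Pow(-4, 3) = -64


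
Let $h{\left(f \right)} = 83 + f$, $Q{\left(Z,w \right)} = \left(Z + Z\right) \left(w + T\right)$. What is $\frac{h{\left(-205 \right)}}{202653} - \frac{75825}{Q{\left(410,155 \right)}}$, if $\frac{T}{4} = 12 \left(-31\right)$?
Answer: $\frac{3046562081}{44302377636} \approx 0.068767$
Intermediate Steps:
$T = -1488$ ($T = 4 \cdot 12 \left(-31\right) = 4 \left(-372\right) = -1488$)
$Q{\left(Z,w \right)} = 2 Z \left(-1488 + w\right)$ ($Q{\left(Z,w \right)} = \left(Z + Z\right) \left(w - 1488\right) = 2 Z \left(-1488 + w\right)$)
$\frac{h{\left(-205 \right)}}{202653} - \frac{75825}{Q{\left(410,155 \right)}} = \frac{83 - 205}{202653} - \frac{75825}{2 \cdot 410 \left(-1488 + 155\right)} = \left(-122\right) \frac{1}{202653} - \frac{75825}{2 \cdot 410 \left(-1333\right)} = - \frac{122}{202653} - \frac{75825}{-1093060} = - \frac{122}{202653} - - \frac{15165}{218612} = - \frac{122}{202653} + \frac{15165}{218612} = \frac{3046562081}{44302377636}$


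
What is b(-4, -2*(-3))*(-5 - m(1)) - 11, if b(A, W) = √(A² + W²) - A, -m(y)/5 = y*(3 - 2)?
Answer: -11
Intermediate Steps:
m(y) = -5*y (m(y) = -5*y*(3 - 2) = -5*y)
b(-4, -2*(-3))*(-5 - m(1)) - 11 = (√((-4)² + (-2*(-3))²) - 1*(-4))*(-5 - (-5)) - 11 = (√(16 + 6²) + 4)*(-5 - 1*(-5)) - 11 = (√(16 + 36) + 4)*(-5 + 5) - 11 = (√52 + 4)*0 - 11 = (2*√13 + 4)*0 - 11 = (4 + 2*√13)*0 - 11 = 0 - 11 = -11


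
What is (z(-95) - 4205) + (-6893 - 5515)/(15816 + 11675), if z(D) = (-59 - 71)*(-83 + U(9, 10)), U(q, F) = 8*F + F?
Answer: -140628873/27491 ≈ -5115.5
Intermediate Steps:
U(q, F) = 9*F
z(D) = -910 (z(D) = (-59 - 71)*(-83 + 9*10) = -130*(-83 + 90) = -130*7 = -910)
(z(-95) - 4205) + (-6893 - 5515)/(15816 + 11675) = (-910 - 4205) + (-6893 - 5515)/(15816 + 11675) = -5115 - 12408/27491 = -140628873/27491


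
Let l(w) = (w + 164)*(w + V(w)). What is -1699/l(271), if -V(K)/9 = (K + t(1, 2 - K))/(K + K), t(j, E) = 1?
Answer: -460429/31414395 ≈ -0.014657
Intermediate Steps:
V(K) = -9*(1 + K)/(2*K) (V(K) = -9*(K + 1)/(K + K) = -9*(1 + K)/(2*K))
l(w) = (164 + w)*(w + 9*(-1 - w)/(2*w)) (l(w) = (w + 164)*(w + 9*(-1 - w)/(2*w)) = (164 + w)*(w + 9*(-1 - w)/(2*w)))
-1699/l(271) = -1699/(-1485/2 + 271² - 738/271 + (319/2)*271) = -1699/(-1485/2 + 73441 - 738*1/271 + 86449/2) = -1699/(-1485/2 + 73441 - 738/271 + 86449/2) = -1699/31414395/271 = -1699*271/31414395 = -460429/31414395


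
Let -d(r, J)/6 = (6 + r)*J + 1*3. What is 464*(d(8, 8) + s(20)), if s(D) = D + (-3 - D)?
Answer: -321552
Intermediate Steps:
s(D) = -3
d(r, J) = -18 - 6*J*(6 + r) (d(r, J) = -6*((6 + r)*J + 1*3) = -6*(J*(6 + r) + 3) = -6*(3 + J*(6 + r)) = -18 - 6*J*(6 + r))
464*(d(8, 8) + s(20)) = 464*((-18 - 36*8 - 6*8*8) - 3) = 464*((-18 - 288 - 384) - 3) = 464*(-690 - 3) = 464*(-693) = -321552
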